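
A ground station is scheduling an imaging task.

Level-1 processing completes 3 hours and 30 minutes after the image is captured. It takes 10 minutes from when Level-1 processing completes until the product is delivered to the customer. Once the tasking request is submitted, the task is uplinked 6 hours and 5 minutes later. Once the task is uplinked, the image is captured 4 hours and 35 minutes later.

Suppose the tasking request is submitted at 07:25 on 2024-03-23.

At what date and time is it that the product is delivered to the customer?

21:45 on 2024-03-23

The tasking request is submitted: 07:25 Mar 23, 2024.
The task is uplinked: 07:25 Mar 23, 2024 + 6h05m = 13:30 Mar 23, 2024.
The image is captured: 13:30 Mar 23, 2024 + 4h35m = 18:05 Mar 23, 2024.
Level-1 processing completes: 18:05 Mar 23, 2024 + 3h30m = 21:35 Mar 23, 2024.
The product is delivered to the customer: 21:35 Mar 23, 2024 + 10m = 21:45 Mar 23, 2024.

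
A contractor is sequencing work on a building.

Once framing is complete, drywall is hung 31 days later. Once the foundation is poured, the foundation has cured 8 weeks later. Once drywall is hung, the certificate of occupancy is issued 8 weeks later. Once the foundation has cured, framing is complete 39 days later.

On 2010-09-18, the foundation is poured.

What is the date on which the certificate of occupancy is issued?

2011-03-19

The foundation is poured: Sep 18, 2010.
The foundation has cured: Sep 18, 2010 + 8 weeks = Nov 13, 2010.
Framing is complete: Nov 13, 2010 + 39 days = Dec 22, 2010.
Drywall is hung: Dec 22, 2010 + 31 days = Jan 22, 2011.
The certificate of occupancy is issued: Jan 22, 2011 + 8 weeks = Mar 19, 2011.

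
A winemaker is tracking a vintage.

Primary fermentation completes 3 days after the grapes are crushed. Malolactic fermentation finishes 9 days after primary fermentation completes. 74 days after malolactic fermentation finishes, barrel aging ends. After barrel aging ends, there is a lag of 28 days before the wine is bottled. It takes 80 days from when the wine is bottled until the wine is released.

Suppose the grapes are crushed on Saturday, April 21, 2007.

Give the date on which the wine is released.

Thursday, November 1, 2007

The grapes are crushed: Apr 21, 2007.
Primary fermentation completes: Apr 21, 2007 + 3 days = Apr 24, 2007.
Malolactic fermentation finishes: Apr 24, 2007 + 9 days = May 3, 2007.
Barrel aging ends: May 3, 2007 + 74 days = Jul 16, 2007.
The wine is bottled: Jul 16, 2007 + 28 days = Aug 13, 2007.
The wine is released: Aug 13, 2007 + 80 days = Nov 1, 2007.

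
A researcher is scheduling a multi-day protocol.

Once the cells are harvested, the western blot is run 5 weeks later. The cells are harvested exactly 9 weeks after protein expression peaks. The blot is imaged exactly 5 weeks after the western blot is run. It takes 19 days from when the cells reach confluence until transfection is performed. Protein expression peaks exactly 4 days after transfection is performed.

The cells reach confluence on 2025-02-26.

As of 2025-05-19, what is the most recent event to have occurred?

Protein expression peaks

The cells reach confluence: Feb 26, 2025.
Transfection is performed: Feb 26, 2025 + 19 days = Mar 17, 2025.
Protein expression peaks: Mar 17, 2025 + 4 days = Mar 21, 2025.
The cells are harvested: Mar 21, 2025 + 9 weeks = May 23, 2025.
The western blot is run: May 23, 2025 + 5 weeks = Jun 27, 2025.
The blot is imaged: Jun 27, 2025 + 5 weeks = Aug 1, 2025.
May 19, 2025 falls between when protein expression peaks (Mar 21, 2025) and when the cells are harvested (May 23, 2025).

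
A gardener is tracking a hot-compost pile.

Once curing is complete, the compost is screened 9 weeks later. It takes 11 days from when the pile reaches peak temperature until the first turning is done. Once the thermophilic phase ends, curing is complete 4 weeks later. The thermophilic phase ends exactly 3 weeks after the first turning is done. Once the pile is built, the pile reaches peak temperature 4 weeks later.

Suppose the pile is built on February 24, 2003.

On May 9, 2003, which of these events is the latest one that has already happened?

The pile is built: Feb 24, 2003.
The pile reaches peak temperature: Feb 24, 2003 + 4 weeks = Mar 24, 2003.
The first turning is done: Mar 24, 2003 + 11 days = Apr 4, 2003.
The thermophilic phase ends: Apr 4, 2003 + 3 weeks = Apr 25, 2003.
Curing is complete: Apr 25, 2003 + 4 weeks = May 23, 2003.
The compost is screened: May 23, 2003 + 9 weeks = Jul 25, 2003.
May 9, 2003 falls between when the thermophilic phase ends (Apr 25, 2003) and when curing is complete (May 23, 2003).

The thermophilic phase ends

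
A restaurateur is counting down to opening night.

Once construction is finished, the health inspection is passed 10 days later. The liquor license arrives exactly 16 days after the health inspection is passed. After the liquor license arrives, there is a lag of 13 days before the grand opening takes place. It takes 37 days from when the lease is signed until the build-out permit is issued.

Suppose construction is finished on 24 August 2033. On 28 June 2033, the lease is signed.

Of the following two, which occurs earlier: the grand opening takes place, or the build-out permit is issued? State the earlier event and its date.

Construction is finished: Aug 24, 2033.
The health inspection is passed: Aug 24, 2033 + 10 days = Sep 3, 2033.
The liquor license arrives: Sep 3, 2033 + 16 days = Sep 19, 2033.
The grand opening takes place: Sep 19, 2033 + 13 days = Oct 2, 2033.
The lease is signed: Jun 28, 2033.
The build-out permit is issued: Jun 28, 2033 + 37 days = Aug 4, 2033.
Comparing: the grand opening takes place on Oct 2, 2033 vs the build-out permit is issued on Aug 4, 2033. Earlier: the build-out permit is issued.

The build-out permit is issued — 4 August 2033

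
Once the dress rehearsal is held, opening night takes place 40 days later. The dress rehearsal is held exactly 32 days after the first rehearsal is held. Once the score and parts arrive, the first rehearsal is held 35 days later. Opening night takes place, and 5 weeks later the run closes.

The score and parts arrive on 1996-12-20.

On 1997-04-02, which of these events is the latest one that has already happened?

The score and parts arrive: Dec 20, 1996.
The first rehearsal is held: Dec 20, 1996 + 35 days = Jan 24, 1997.
The dress rehearsal is held: Jan 24, 1997 + 32 days = Feb 25, 1997.
Opening night takes place: Feb 25, 1997 + 40 days = Apr 6, 1997.
The run closes: Apr 6, 1997 + 5 weeks = May 11, 1997.
Apr 2, 1997 falls between when the dress rehearsal is held (Feb 25, 1997) and when opening night takes place (Apr 6, 1997).

The dress rehearsal is held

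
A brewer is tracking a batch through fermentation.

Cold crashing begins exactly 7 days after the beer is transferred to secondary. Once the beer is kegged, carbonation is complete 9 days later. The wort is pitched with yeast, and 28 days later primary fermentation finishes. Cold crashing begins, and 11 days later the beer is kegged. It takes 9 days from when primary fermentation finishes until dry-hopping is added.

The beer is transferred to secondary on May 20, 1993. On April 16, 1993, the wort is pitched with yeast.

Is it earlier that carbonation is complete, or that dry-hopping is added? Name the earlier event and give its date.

Dry-hopping is added — May 23, 1993

The beer is transferred to secondary: May 20, 1993.
Cold crashing begins: May 20, 1993 + 7 days = May 27, 1993.
The beer is kegged: May 27, 1993 + 11 days = Jun 7, 1993.
Carbonation is complete: Jun 7, 1993 + 9 days = Jun 16, 1993.
The wort is pitched with yeast: Apr 16, 1993.
Primary fermentation finishes: Apr 16, 1993 + 28 days = May 14, 1993.
Dry-hopping is added: May 14, 1993 + 9 days = May 23, 1993.
Comparing: carbonation is complete on Jun 16, 1993 vs dry-hopping is added on May 23, 1993. Earlier: dry-hopping is added.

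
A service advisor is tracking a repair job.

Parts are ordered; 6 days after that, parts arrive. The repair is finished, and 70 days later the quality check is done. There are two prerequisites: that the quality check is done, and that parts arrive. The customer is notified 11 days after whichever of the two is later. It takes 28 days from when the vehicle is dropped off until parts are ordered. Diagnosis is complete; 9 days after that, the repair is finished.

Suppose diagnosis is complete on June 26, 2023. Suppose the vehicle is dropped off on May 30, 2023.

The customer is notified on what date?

September 24, 2023

Diagnosis is complete: Jun 26, 2023.
The repair is finished: Jun 26, 2023 + 9 days = Jul 5, 2023.
The quality check is done: Jul 5, 2023 + 70 days = Sep 13, 2023.
The vehicle is dropped off: May 30, 2023.
Parts are ordered: May 30, 2023 + 28 days = Jun 27, 2023.
Parts arrive: Jun 27, 2023 + 6 days = Jul 3, 2023.
Both prerequisites met — the quality check is done (Sep 13, 2023), parts arrive (Jul 3, 2023); the later is Sep 13, 2023.
The customer is notified: Sep 13, 2023 + 11 days = Sep 24, 2023.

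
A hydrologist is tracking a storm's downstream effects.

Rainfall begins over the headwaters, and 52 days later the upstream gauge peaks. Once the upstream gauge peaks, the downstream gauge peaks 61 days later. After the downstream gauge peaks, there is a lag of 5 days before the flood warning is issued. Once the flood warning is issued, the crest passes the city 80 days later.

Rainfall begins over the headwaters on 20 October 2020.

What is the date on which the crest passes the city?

Rainfall begins over the headwaters: Oct 20, 2020.
The upstream gauge peaks: Oct 20, 2020 + 52 days = Dec 11, 2020.
The downstream gauge peaks: Dec 11, 2020 + 61 days = Feb 10, 2021.
The flood warning is issued: Feb 10, 2021 + 5 days = Feb 15, 2021.
The crest passes the city: Feb 15, 2021 + 80 days = May 6, 2021.

6 May 2021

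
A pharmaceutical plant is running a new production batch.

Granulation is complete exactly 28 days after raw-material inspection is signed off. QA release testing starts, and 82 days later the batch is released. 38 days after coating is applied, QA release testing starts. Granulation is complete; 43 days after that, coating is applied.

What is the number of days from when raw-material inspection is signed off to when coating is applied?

Causal path: raw-material inspection is signed off → granulation is complete → coating is applied.
Total delay along the path: 28 + 43 = 71 days.

71 days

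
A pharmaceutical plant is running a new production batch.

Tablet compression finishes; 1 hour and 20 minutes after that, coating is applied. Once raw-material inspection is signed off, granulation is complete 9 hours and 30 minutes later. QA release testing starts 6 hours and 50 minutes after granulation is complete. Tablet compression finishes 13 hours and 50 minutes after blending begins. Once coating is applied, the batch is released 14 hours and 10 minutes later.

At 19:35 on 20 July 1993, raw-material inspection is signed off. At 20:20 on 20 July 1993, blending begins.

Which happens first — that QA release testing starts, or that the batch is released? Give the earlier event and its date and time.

QA release testing starts — 11:55 on 21 July 1993

Raw-material inspection is signed off: 19:35 Jul 20, 1993.
Granulation is complete: 19:35 Jul 20, 1993 + 9h30m = 05:05 Jul 21, 1993.
QA release testing starts: 05:05 Jul 21, 1993 + 6h50m = 11:55 Jul 21, 1993.
Blending begins: 20:20 Jul 20, 1993.
Tablet compression finishes: 20:20 Jul 20, 1993 + 13h50m = 10:10 Jul 21, 1993.
Coating is applied: 10:10 Jul 21, 1993 + 1h20m = 11:30 Jul 21, 1993.
The batch is released: 11:30 Jul 21, 1993 + 14h10m = 01:40 Jul 22, 1993.
Comparing: QA release testing starts at 11:55 Jul 21, 1993 vs the batch is released at 01:40 Jul 22, 1993. Earlier: QA release testing starts.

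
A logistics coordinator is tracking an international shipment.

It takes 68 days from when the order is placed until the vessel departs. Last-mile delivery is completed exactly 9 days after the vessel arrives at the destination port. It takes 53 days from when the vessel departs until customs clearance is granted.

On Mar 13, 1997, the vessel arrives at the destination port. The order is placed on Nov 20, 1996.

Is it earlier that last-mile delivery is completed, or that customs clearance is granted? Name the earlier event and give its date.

The vessel arrives at the destination port: Mar 13, 1997.
Last-mile delivery is completed: Mar 13, 1997 + 9 days = Mar 22, 1997.
The order is placed: Nov 20, 1996.
The vessel departs: Nov 20, 1996 + 68 days = Jan 27, 1997.
Customs clearance is granted: Jan 27, 1997 + 53 days = Mar 21, 1997.
Comparing: last-mile delivery is completed on Mar 22, 1997 vs customs clearance is granted on Mar 21, 1997. Earlier: customs clearance is granted.

Customs clearance is granted — Mar 21, 1997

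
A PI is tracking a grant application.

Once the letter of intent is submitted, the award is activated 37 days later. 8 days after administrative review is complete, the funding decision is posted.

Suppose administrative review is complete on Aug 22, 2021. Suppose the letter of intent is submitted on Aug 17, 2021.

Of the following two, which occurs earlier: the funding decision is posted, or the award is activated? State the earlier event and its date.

Administrative review is complete: Aug 22, 2021.
The funding decision is posted: Aug 22, 2021 + 8 days = Aug 30, 2021.
The letter of intent is submitted: Aug 17, 2021.
The award is activated: Aug 17, 2021 + 37 days = Sep 23, 2021.
Comparing: the funding decision is posted on Aug 30, 2021 vs the award is activated on Sep 23, 2021. Earlier: the funding decision is posted.

The funding decision is posted — Aug 30, 2021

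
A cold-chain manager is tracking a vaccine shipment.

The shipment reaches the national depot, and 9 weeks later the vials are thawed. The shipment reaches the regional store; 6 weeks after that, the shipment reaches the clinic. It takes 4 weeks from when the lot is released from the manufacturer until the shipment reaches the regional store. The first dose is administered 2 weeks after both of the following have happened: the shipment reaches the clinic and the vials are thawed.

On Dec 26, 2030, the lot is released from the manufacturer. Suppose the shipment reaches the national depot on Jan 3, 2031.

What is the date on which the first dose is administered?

Mar 21, 2031

The lot is released from the manufacturer: Dec 26, 2030.
The shipment reaches the regional store: Dec 26, 2030 + 4 weeks = Jan 23, 2031.
The shipment reaches the clinic: Jan 23, 2031 + 6 weeks = Mar 6, 2031.
The shipment reaches the national depot: Jan 3, 2031.
The vials are thawed: Jan 3, 2031 + 9 weeks = Mar 7, 2031.
Both prerequisites met — the shipment reaches the clinic (Mar 6, 2031), the vials are thawed (Mar 7, 2031); the later is Mar 7, 2031.
The first dose is administered: Mar 7, 2031 + 2 weeks = Mar 21, 2031.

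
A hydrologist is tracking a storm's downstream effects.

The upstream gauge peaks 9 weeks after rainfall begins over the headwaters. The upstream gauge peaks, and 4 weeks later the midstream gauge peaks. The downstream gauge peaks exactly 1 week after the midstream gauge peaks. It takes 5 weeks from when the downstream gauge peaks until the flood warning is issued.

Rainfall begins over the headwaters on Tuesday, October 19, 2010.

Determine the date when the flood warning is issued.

Tuesday, March 1, 2011

Rainfall begins over the headwaters: Oct 19, 2010.
The upstream gauge peaks: Oct 19, 2010 + 9 weeks = Dec 21, 2010.
The midstream gauge peaks: Dec 21, 2010 + 4 weeks = Jan 18, 2011.
The downstream gauge peaks: Jan 18, 2011 + 1 week = Jan 25, 2011.
The flood warning is issued: Jan 25, 2011 + 5 weeks = Mar 1, 2011.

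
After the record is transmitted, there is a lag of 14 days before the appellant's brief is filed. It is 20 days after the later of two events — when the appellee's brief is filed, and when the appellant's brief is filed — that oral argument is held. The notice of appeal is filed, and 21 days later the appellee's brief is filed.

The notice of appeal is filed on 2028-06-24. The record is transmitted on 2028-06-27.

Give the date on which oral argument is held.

The notice of appeal is filed: Jun 24, 2028.
The appellee's brief is filed: Jun 24, 2028 + 21 days = Jul 15, 2028.
The record is transmitted: Jun 27, 2028.
The appellant's brief is filed: Jun 27, 2028 + 14 days = Jul 11, 2028.
Both prerequisites met — the appellee's brief is filed (Jul 15, 2028), the appellant's brief is filed (Jul 11, 2028); the later is Jul 15, 2028.
Oral argument is held: Jul 15, 2028 + 20 days = Aug 4, 2028.

2028-08-04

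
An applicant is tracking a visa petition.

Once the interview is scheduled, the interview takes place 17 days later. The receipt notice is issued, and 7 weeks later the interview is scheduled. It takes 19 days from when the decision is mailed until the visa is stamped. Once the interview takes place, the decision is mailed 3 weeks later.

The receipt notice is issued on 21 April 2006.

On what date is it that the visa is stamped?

The receipt notice is issued: Apr 21, 2006.
The interview is scheduled: Apr 21, 2006 + 7 weeks = Jun 9, 2006.
The interview takes place: Jun 9, 2006 + 17 days = Jun 26, 2006.
The decision is mailed: Jun 26, 2006 + 3 weeks = Jul 17, 2006.
The visa is stamped: Jul 17, 2006 + 19 days = Aug 5, 2006.

5 August 2006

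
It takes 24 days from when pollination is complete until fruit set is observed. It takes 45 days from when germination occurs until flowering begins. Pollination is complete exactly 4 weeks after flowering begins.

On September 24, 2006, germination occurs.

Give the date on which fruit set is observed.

December 30, 2006

Germination occurs: Sep 24, 2006.
Flowering begins: Sep 24, 2006 + 45 days = Nov 8, 2006.
Pollination is complete: Nov 8, 2006 + 4 weeks = Dec 6, 2006.
Fruit set is observed: Dec 6, 2006 + 24 days = Dec 30, 2006.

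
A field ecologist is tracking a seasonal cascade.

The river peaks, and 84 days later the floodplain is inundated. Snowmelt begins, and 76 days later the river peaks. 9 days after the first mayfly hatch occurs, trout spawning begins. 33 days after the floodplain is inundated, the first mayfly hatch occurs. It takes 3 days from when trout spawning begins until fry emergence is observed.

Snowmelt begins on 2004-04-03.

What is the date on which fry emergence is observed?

2004-10-25

Snowmelt begins: Apr 3, 2004.
The river peaks: Apr 3, 2004 + 76 days = Jun 18, 2004.
The floodplain is inundated: Jun 18, 2004 + 84 days = Sep 10, 2004.
The first mayfly hatch occurs: Sep 10, 2004 + 33 days = Oct 13, 2004.
Trout spawning begins: Oct 13, 2004 + 9 days = Oct 22, 2004.
Fry emergence is observed: Oct 22, 2004 + 3 days = Oct 25, 2004.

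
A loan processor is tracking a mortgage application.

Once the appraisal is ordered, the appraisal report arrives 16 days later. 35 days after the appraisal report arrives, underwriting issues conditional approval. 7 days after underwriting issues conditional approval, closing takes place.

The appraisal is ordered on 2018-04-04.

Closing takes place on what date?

2018-06-01

The appraisal is ordered: Apr 4, 2018.
The appraisal report arrives: Apr 4, 2018 + 16 days = Apr 20, 2018.
Underwriting issues conditional approval: Apr 20, 2018 + 35 days = May 25, 2018.
Closing takes place: May 25, 2018 + 7 days = Jun 1, 2018.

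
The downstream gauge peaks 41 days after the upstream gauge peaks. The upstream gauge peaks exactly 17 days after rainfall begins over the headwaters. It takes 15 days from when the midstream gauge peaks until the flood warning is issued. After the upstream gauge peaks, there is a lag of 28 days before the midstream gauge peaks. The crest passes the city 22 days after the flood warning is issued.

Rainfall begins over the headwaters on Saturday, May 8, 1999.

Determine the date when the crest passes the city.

Rainfall begins over the headwaters: May 8, 1999.
The upstream gauge peaks: May 8, 1999 + 17 days = May 25, 1999.
The midstream gauge peaks: May 25, 1999 + 28 days = Jun 22, 1999.
The flood warning is issued: Jun 22, 1999 + 15 days = Jul 7, 1999.
The crest passes the city: Jul 7, 1999 + 22 days = Jul 29, 1999.

Thursday, July 29, 1999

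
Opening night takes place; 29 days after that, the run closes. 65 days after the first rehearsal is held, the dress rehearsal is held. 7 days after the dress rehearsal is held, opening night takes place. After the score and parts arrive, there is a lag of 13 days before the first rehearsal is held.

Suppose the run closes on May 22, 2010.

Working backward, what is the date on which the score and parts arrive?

The run closes: May 22, 2010.
Opening night takes place: May 22, 2010 − 29 days = Apr 23, 2010.
The dress rehearsal is held: Apr 23, 2010 − 7 days = Apr 16, 2010.
The first rehearsal is held: Apr 16, 2010 − 65 days = Feb 10, 2010.
The score and parts arrive: Feb 10, 2010 − 13 days = Jan 28, 2010.

Jan 28, 2010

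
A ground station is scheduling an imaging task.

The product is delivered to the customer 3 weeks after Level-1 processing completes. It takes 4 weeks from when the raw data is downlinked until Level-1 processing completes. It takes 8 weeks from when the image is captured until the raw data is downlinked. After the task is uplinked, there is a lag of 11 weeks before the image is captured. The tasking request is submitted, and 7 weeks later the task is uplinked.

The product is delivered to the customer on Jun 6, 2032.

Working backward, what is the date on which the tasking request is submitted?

Oct 19, 2031

The product is delivered to the customer: Jun 6, 2032.
Level-1 processing completes: Jun 6, 2032 − 3 weeks = May 16, 2032.
The raw data is downlinked: May 16, 2032 − 4 weeks = Apr 18, 2032.
The image is captured: Apr 18, 2032 − 8 weeks = Feb 22, 2032.
The task is uplinked: Feb 22, 2032 − 11 weeks = Dec 7, 2031.
The tasking request is submitted: Dec 7, 2031 − 7 weeks = Oct 19, 2031.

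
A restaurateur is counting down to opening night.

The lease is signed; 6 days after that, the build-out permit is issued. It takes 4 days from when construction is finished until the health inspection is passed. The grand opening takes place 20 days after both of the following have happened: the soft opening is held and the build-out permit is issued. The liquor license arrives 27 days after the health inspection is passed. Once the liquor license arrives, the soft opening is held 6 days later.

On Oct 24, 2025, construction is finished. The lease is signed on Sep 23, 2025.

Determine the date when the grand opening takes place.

Construction is finished: Oct 24, 2025.
The health inspection is passed: Oct 24, 2025 + 4 days = Oct 28, 2025.
The liquor license arrives: Oct 28, 2025 + 27 days = Nov 24, 2025.
The soft opening is held: Nov 24, 2025 + 6 days = Nov 30, 2025.
The lease is signed: Sep 23, 2025.
The build-out permit is issued: Sep 23, 2025 + 6 days = Sep 29, 2025.
Both prerequisites met — the soft opening is held (Nov 30, 2025), the build-out permit is issued (Sep 29, 2025); the later is Nov 30, 2025.
The grand opening takes place: Nov 30, 2025 + 20 days = Dec 20, 2025.

Dec 20, 2025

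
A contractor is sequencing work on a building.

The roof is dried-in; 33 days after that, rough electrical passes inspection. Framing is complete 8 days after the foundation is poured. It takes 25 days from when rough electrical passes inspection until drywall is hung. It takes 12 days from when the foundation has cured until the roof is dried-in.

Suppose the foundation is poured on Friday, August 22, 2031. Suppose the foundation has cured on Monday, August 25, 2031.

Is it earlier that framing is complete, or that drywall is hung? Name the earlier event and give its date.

The foundation is poured: Aug 22, 2031.
Framing is complete: Aug 22, 2031 + 8 days = Aug 30, 2031.
The foundation has cured: Aug 25, 2031.
The roof is dried-in: Aug 25, 2031 + 12 days = Sep 6, 2031.
Rough electrical passes inspection: Sep 6, 2031 + 33 days = Oct 9, 2031.
Drywall is hung: Oct 9, 2031 + 25 days = Nov 3, 2031.
Comparing: framing is complete on Aug 30, 2031 vs drywall is hung on Nov 3, 2031. Earlier: framing is complete.

Framing is complete — Saturday, August 30, 2031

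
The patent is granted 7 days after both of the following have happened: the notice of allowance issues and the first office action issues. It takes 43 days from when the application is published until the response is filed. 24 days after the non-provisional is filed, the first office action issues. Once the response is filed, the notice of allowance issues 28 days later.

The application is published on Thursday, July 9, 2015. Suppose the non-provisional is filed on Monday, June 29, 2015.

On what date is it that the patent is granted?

The application is published: Jul 9, 2015.
The response is filed: Jul 9, 2015 + 43 days = Aug 21, 2015.
The notice of allowance issues: Aug 21, 2015 + 28 days = Sep 18, 2015.
The non-provisional is filed: Jun 29, 2015.
The first office action issues: Jun 29, 2015 + 24 days = Jul 23, 2015.
Both prerequisites met — the notice of allowance issues (Sep 18, 2015), the first office action issues (Jul 23, 2015); the later is Sep 18, 2015.
The patent is granted: Sep 18, 2015 + 7 days = Sep 25, 2015.

Friday, September 25, 2015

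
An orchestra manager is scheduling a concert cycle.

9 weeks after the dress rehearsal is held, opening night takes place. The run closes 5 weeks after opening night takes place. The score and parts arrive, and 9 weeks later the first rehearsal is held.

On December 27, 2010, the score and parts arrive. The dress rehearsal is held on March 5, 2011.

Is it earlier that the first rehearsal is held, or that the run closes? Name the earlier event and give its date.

The score and parts arrive: Dec 27, 2010.
The first rehearsal is held: Dec 27, 2010 + 9 weeks = Feb 28, 2011.
The dress rehearsal is held: Mar 5, 2011.
Opening night takes place: Mar 5, 2011 + 9 weeks = May 7, 2011.
The run closes: May 7, 2011 + 5 weeks = Jun 11, 2011.
Comparing: the first rehearsal is held on Feb 28, 2011 vs the run closes on Jun 11, 2011. Earlier: the first rehearsal is held.

The first rehearsal is held — February 28, 2011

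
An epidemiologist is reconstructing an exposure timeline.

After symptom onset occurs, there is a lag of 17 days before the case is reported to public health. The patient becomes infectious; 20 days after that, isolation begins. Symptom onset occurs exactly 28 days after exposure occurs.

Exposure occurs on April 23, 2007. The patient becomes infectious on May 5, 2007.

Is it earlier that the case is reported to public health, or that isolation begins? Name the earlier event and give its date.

Exposure occurs: Apr 23, 2007.
Symptom onset occurs: Apr 23, 2007 + 28 days = May 21, 2007.
The case is reported to public health: May 21, 2007 + 17 days = Jun 7, 2007.
The patient becomes infectious: May 5, 2007.
Isolation begins: May 5, 2007 + 20 days = May 25, 2007.
Comparing: the case is reported to public health on Jun 7, 2007 vs isolation begins on May 25, 2007. Earlier: isolation begins.

Isolation begins — May 25, 2007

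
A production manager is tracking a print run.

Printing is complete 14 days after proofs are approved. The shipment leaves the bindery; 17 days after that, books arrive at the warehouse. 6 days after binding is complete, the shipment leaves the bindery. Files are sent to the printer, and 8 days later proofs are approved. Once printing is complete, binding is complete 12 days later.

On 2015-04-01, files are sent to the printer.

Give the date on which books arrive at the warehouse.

2015-05-28

Files are sent to the printer: Apr 1, 2015.
Proofs are approved: Apr 1, 2015 + 8 days = Apr 9, 2015.
Printing is complete: Apr 9, 2015 + 14 days = Apr 23, 2015.
Binding is complete: Apr 23, 2015 + 12 days = May 5, 2015.
The shipment leaves the bindery: May 5, 2015 + 6 days = May 11, 2015.
Books arrive at the warehouse: May 11, 2015 + 17 days = May 28, 2015.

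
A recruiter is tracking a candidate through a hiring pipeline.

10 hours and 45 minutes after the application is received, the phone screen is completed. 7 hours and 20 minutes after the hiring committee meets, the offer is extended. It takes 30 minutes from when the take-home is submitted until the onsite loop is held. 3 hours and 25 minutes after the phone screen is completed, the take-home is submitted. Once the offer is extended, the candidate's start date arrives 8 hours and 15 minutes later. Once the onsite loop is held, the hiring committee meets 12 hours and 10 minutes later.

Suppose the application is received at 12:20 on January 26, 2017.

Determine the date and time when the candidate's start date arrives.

06:45 on January 28, 2017

The application is received: 12:20 Jan 26, 2017.
The phone screen is completed: 12:20 Jan 26, 2017 + 10h45m = 23:05 Jan 26, 2017.
The take-home is submitted: 23:05 Jan 26, 2017 + 3h25m = 02:30 Jan 27, 2017.
The onsite loop is held: 02:30 Jan 27, 2017 + 30m = 03:00 Jan 27, 2017.
The hiring committee meets: 03:00 Jan 27, 2017 + 12h10m = 15:10 Jan 27, 2017.
The offer is extended: 15:10 Jan 27, 2017 + 7h20m = 22:30 Jan 27, 2017.
The candidate's start date arrives: 22:30 Jan 27, 2017 + 8h15m = 06:45 Jan 28, 2017.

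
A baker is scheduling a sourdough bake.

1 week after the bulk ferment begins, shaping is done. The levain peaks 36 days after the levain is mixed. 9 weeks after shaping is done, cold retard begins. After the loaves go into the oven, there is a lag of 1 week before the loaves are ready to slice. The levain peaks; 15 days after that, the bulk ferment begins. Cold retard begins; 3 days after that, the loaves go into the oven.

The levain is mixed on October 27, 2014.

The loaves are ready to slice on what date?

The levain is mixed: Oct 27, 2014.
The levain peaks: Oct 27, 2014 + 36 days = Dec 2, 2014.
The bulk ferment begins: Dec 2, 2014 + 15 days = Dec 17, 2014.
Shaping is done: Dec 17, 2014 + 1 week = Dec 24, 2014.
Cold retard begins: Dec 24, 2014 + 9 weeks = Feb 25, 2015.
The loaves go into the oven: Feb 25, 2015 + 3 days = Feb 28, 2015.
The loaves are ready to slice: Feb 28, 2015 + 1 week = Mar 7, 2015.

March 7, 2015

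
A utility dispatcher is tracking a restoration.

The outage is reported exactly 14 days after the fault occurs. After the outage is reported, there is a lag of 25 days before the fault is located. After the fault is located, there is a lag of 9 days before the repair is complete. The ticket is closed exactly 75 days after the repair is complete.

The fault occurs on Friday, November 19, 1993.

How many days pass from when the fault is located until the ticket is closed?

Causal path: the fault is located → the repair is complete → the ticket is closed.
Total delay along the path: 9 + 75 = 84 days.

84 days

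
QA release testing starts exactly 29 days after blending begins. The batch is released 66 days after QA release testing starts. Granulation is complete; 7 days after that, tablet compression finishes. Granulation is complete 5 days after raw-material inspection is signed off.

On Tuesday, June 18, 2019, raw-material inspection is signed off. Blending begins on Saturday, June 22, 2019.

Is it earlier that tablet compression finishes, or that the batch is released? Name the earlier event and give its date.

Raw-material inspection is signed off: Jun 18, 2019.
Granulation is complete: Jun 18, 2019 + 5 days = Jun 23, 2019.
Tablet compression finishes: Jun 23, 2019 + 7 days = Jun 30, 2019.
Blending begins: Jun 22, 2019.
QA release testing starts: Jun 22, 2019 + 29 days = Jul 21, 2019.
The batch is released: Jul 21, 2019 + 66 days = Sep 25, 2019.
Comparing: tablet compression finishes on Jun 30, 2019 vs the batch is released on Sep 25, 2019. Earlier: tablet compression finishes.

Tablet compression finishes — Sunday, June 30, 2019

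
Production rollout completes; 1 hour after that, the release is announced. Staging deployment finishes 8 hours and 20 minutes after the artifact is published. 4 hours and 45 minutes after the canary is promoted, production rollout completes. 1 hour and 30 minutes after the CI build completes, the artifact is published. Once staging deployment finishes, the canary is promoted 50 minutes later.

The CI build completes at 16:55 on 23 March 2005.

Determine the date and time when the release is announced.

The CI build completes: 16:55 Mar 23, 2005.
The artifact is published: 16:55 Mar 23, 2005 + 1h30m = 18:25 Mar 23, 2005.
Staging deployment finishes: 18:25 Mar 23, 2005 + 8h20m = 02:45 Mar 24, 2005.
The canary is promoted: 02:45 Mar 24, 2005 + 50m = 03:35 Mar 24, 2005.
Production rollout completes: 03:35 Mar 24, 2005 + 4h45m = 08:20 Mar 24, 2005.
The release is announced: 08:20 Mar 24, 2005 + 1h = 09:20 Mar 24, 2005.

09:20 on 24 March 2005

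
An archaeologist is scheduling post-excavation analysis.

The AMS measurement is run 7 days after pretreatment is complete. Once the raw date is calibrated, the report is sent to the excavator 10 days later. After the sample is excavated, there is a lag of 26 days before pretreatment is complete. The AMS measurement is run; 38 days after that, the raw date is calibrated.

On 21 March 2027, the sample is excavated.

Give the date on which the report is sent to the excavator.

The sample is excavated: Mar 21, 2027.
Pretreatment is complete: Mar 21, 2027 + 26 days = Apr 16, 2027.
The AMS measurement is run: Apr 16, 2027 + 7 days = Apr 23, 2027.
The raw date is calibrated: Apr 23, 2027 + 38 days = May 31, 2027.
The report is sent to the excavator: May 31, 2027 + 10 days = Jun 10, 2027.

10 June 2027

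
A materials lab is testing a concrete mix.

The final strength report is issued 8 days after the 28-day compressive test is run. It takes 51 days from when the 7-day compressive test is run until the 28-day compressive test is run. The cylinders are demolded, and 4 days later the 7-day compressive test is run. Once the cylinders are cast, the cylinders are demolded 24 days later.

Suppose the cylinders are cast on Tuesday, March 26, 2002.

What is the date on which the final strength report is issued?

The cylinders are cast: Mar 26, 2002.
The cylinders are demolded: Mar 26, 2002 + 24 days = Apr 19, 2002.
The 7-day compressive test is run: Apr 19, 2002 + 4 days = Apr 23, 2002.
The 28-day compressive test is run: Apr 23, 2002 + 51 days = Jun 13, 2002.
The final strength report is issued: Jun 13, 2002 + 8 days = Jun 21, 2002.

Friday, June 21, 2002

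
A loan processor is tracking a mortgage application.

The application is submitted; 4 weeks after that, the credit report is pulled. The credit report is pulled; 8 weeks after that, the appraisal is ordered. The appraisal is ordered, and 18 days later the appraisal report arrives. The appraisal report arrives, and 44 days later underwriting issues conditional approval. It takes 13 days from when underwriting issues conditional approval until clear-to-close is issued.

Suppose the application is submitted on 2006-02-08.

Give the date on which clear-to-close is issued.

The application is submitted: Feb 8, 2006.
The credit report is pulled: Feb 8, 2006 + 4 weeks = Mar 8, 2006.
The appraisal is ordered: Mar 8, 2006 + 8 weeks = May 3, 2006.
The appraisal report arrives: May 3, 2006 + 18 days = May 21, 2006.
Underwriting issues conditional approval: May 21, 2006 + 44 days = Jul 4, 2006.
Clear-to-close is issued: Jul 4, 2006 + 13 days = Jul 17, 2006.

2006-07-17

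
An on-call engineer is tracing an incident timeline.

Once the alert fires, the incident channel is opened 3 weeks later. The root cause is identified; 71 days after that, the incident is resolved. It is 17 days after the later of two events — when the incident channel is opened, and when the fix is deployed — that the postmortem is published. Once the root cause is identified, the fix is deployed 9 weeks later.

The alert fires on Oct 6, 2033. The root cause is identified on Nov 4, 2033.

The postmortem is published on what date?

The alert fires: Oct 6, 2033.
The incident channel is opened: Oct 6, 2033 + 3 weeks = Oct 27, 2033.
The root cause is identified: Nov 4, 2033.
The fix is deployed: Nov 4, 2033 + 9 weeks = Jan 6, 2034.
Both prerequisites met — the incident channel is opened (Oct 27, 2033), the fix is deployed (Jan 6, 2034); the later is Jan 6, 2034.
The postmortem is published: Jan 6, 2034 + 17 days = Jan 23, 2034.

Jan 23, 2034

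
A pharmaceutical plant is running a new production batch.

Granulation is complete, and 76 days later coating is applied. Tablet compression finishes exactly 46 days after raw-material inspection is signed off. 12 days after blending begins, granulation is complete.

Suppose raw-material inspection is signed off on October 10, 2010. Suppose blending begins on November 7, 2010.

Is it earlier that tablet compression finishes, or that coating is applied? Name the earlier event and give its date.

Tablet compression finishes — November 25, 2010

Raw-material inspection is signed off: Oct 10, 2010.
Tablet compression finishes: Oct 10, 2010 + 46 days = Nov 25, 2010.
Blending begins: Nov 7, 2010.
Granulation is complete: Nov 7, 2010 + 12 days = Nov 19, 2010.
Coating is applied: Nov 19, 2010 + 76 days = Feb 3, 2011.
Comparing: tablet compression finishes on Nov 25, 2010 vs coating is applied on Feb 3, 2011. Earlier: tablet compression finishes.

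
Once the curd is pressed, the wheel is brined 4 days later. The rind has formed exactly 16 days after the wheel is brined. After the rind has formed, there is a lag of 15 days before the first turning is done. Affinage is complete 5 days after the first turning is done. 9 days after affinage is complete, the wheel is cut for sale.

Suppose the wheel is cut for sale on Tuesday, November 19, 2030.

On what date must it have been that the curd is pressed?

Tuesday, October 1, 2030

The wheel is cut for sale: Nov 19, 2030.
Affinage is complete: Nov 19, 2030 − 9 days = Nov 10, 2030.
The first turning is done: Nov 10, 2030 − 5 days = Nov 5, 2030.
The rind has formed: Nov 5, 2030 − 15 days = Oct 21, 2030.
The wheel is brined: Oct 21, 2030 − 16 days = Oct 5, 2030.
The curd is pressed: Oct 5, 2030 − 4 days = Oct 1, 2030.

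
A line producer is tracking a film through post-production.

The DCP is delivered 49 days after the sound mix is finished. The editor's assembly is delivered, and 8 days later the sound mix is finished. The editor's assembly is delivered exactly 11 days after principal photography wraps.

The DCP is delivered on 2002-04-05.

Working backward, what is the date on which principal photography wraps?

The DCP is delivered: Apr 5, 2002.
The sound mix is finished: Apr 5, 2002 − 49 days = Feb 15, 2002.
The editor's assembly is delivered: Feb 15, 2002 − 8 days = Feb 7, 2002.
Principal photography wraps: Feb 7, 2002 − 11 days = Jan 27, 2002.

2002-01-27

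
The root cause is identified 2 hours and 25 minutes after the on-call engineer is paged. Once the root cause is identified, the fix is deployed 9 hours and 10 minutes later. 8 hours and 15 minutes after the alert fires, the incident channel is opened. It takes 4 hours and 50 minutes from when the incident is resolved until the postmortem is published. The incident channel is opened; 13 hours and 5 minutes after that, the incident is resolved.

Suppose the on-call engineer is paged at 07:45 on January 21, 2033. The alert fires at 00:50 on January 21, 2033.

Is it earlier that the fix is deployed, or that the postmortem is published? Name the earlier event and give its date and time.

The fix is deployed — 19:20 on January 21, 2033

The on-call engineer is paged: 07:45 Jan 21, 2033.
The root cause is identified: 07:45 Jan 21, 2033 + 2h25m = 10:10 Jan 21, 2033.
The fix is deployed: 10:10 Jan 21, 2033 + 9h10m = 19:20 Jan 21, 2033.
The alert fires: 00:50 Jan 21, 2033.
The incident channel is opened: 00:50 Jan 21, 2033 + 8h15m = 09:05 Jan 21, 2033.
The incident is resolved: 09:05 Jan 21, 2033 + 13h05m = 22:10 Jan 21, 2033.
The postmortem is published: 22:10 Jan 21, 2033 + 4h50m = 03:00 Jan 22, 2033.
Comparing: the fix is deployed at 19:20 Jan 21, 2033 vs the postmortem is published at 03:00 Jan 22, 2033. Earlier: the fix is deployed.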